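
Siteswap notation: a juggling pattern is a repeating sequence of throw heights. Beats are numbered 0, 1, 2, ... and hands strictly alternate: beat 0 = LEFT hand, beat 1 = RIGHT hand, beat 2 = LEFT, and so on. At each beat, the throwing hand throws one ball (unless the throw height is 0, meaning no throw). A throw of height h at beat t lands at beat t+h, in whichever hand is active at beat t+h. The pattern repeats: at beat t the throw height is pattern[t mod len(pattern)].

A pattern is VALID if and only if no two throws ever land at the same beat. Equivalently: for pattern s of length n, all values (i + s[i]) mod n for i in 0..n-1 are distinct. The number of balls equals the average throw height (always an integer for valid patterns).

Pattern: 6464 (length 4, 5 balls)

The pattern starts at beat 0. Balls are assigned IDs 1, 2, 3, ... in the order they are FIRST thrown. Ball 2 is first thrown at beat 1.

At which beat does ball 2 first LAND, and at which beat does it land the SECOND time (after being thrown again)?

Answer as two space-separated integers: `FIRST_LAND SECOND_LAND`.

Beat 0 (L): throw ball1 h=6 -> lands@6:L; in-air after throw: [b1@6:L]
Beat 1 (R): throw ball2 h=4 -> lands@5:R; in-air after throw: [b2@5:R b1@6:L]
Beat 2 (L): throw ball3 h=6 -> lands@8:L; in-air after throw: [b2@5:R b1@6:L b3@8:L]
Beat 3 (R): throw ball4 h=4 -> lands@7:R; in-air after throw: [b2@5:R b1@6:L b4@7:R b3@8:L]
Beat 4 (L): throw ball5 h=6 -> lands@10:L; in-air after throw: [b2@5:R b1@6:L b4@7:R b3@8:L b5@10:L]
Beat 5 (R): throw ball2 h=4 -> lands@9:R; in-air after throw: [b1@6:L b4@7:R b3@8:L b2@9:R b5@10:L]
Beat 6 (L): throw ball1 h=6 -> lands@12:L; in-air after throw: [b4@7:R b3@8:L b2@9:R b5@10:L b1@12:L]
Beat 7 (R): throw ball4 h=4 -> lands@11:R; in-air after throw: [b3@8:L b2@9:R b5@10:L b4@11:R b1@12:L]
Beat 8 (L): throw ball3 h=6 -> lands@14:L; in-air after throw: [b2@9:R b5@10:L b4@11:R b1@12:L b3@14:L]
Beat 9 (R): throw ball2 h=4 -> lands@13:R; in-air after throw: [b5@10:L b4@11:R b1@12:L b2@13:R b3@14:L]
Ball 2: thrown@1 h=4 -> first land @5; rethrown@5 h=4 -> second land @9

Answer: 5 9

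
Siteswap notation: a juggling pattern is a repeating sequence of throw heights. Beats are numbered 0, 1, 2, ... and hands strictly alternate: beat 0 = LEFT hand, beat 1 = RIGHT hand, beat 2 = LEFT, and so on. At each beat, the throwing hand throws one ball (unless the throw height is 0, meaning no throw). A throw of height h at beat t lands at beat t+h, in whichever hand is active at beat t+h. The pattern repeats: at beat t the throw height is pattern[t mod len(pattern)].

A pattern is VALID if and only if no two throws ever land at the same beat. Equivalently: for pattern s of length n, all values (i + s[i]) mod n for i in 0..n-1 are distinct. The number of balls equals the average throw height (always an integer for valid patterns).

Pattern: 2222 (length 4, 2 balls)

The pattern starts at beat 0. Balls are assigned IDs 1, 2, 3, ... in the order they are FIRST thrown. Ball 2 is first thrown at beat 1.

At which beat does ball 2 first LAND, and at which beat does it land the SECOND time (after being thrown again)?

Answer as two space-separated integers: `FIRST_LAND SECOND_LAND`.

Answer: 3 5

Derivation:
Beat 0 (L): throw ball1 h=2 -> lands@2:L; in-air after throw: [b1@2:L]
Beat 1 (R): throw ball2 h=2 -> lands@3:R; in-air after throw: [b1@2:L b2@3:R]
Beat 2 (L): throw ball1 h=2 -> lands@4:L; in-air after throw: [b2@3:R b1@4:L]
Beat 3 (R): throw ball2 h=2 -> lands@5:R; in-air after throw: [b1@4:L b2@5:R]
Beat 4 (L): throw ball1 h=2 -> lands@6:L; in-air after throw: [b2@5:R b1@6:L]
Beat 5 (R): throw ball2 h=2 -> lands@7:R; in-air after throw: [b1@6:L b2@7:R]
Ball 2: thrown@1 h=2 -> first land @3; rethrown@3 h=2 -> second land @5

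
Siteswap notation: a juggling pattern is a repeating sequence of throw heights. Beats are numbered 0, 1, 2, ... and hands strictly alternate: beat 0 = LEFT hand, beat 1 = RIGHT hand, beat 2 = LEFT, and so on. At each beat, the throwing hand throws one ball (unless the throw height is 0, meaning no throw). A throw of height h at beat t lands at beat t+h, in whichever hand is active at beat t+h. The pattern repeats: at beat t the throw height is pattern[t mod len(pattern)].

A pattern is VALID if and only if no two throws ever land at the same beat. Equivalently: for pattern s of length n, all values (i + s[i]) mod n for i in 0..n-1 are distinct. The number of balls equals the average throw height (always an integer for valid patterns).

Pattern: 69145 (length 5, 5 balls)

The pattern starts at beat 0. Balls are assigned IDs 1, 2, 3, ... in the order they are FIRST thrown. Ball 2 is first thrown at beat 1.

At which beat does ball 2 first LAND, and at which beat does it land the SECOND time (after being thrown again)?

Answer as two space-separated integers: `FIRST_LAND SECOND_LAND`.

Answer: 10 16

Derivation:
Beat 0 (L): throw ball1 h=6 -> lands@6:L; in-air after throw: [b1@6:L]
Beat 1 (R): throw ball2 h=9 -> lands@10:L; in-air after throw: [b1@6:L b2@10:L]
Beat 2 (L): throw ball3 h=1 -> lands@3:R; in-air after throw: [b3@3:R b1@6:L b2@10:L]
Beat 3 (R): throw ball3 h=4 -> lands@7:R; in-air after throw: [b1@6:L b3@7:R b2@10:L]
Beat 4 (L): throw ball4 h=5 -> lands@9:R; in-air after throw: [b1@6:L b3@7:R b4@9:R b2@10:L]
Beat 5 (R): throw ball5 h=6 -> lands@11:R; in-air after throw: [b1@6:L b3@7:R b4@9:R b2@10:L b5@11:R]
Beat 6 (L): throw ball1 h=9 -> lands@15:R; in-air after throw: [b3@7:R b4@9:R b2@10:L b5@11:R b1@15:R]
Beat 7 (R): throw ball3 h=1 -> lands@8:L; in-air after throw: [b3@8:L b4@9:R b2@10:L b5@11:R b1@15:R]
Beat 8 (L): throw ball3 h=4 -> lands@12:L; in-air after throw: [b4@9:R b2@10:L b5@11:R b3@12:L b1@15:R]
Beat 9 (R): throw ball4 h=5 -> lands@14:L; in-air after throw: [b2@10:L b5@11:R b3@12:L b4@14:L b1@15:R]
Beat 10 (L): throw ball2 h=6 -> lands@16:L; in-air after throw: [b5@11:R b3@12:L b4@14:L b1@15:R b2@16:L]
Beat 11 (R): throw ball5 h=9 -> lands@20:L; in-air after throw: [b3@12:L b4@14:L b1@15:R b2@16:L b5@20:L]
Beat 12 (L): throw ball3 h=1 -> lands@13:R; in-air after throw: [b3@13:R b4@14:L b1@15:R b2@16:L b5@20:L]
Beat 13 (R): throw ball3 h=4 -> lands@17:R; in-air after throw: [b4@14:L b1@15:R b2@16:L b3@17:R b5@20:L]
Beat 14 (L): throw ball4 h=5 -> lands@19:R; in-air after throw: [b1@15:R b2@16:L b3@17:R b4@19:R b5@20:L]
Beat 15 (R): throw ball1 h=6 -> lands@21:R; in-air after throw: [b2@16:L b3@17:R b4@19:R b5@20:L b1@21:R]
Beat 16 (L): throw ball2 h=9 -> lands@25:R; in-air after throw: [b3@17:R b4@19:R b5@20:L b1@21:R b2@25:R]
Ball 2: thrown@1 h=9 -> first land @10; rethrown@10 h=6 -> second land @16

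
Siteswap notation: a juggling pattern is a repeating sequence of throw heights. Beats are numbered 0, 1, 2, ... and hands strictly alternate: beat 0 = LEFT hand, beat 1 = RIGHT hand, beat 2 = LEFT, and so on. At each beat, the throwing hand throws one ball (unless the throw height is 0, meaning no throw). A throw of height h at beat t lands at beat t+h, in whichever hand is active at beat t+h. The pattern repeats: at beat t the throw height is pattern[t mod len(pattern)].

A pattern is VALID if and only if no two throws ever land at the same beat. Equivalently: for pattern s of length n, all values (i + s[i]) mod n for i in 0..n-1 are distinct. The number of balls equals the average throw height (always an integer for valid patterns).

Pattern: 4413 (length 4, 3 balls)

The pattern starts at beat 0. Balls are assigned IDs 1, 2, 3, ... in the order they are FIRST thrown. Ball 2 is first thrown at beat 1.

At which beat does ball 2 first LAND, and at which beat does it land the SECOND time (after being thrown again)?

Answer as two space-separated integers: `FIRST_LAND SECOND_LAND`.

Beat 0 (L): throw ball1 h=4 -> lands@4:L; in-air after throw: [b1@4:L]
Beat 1 (R): throw ball2 h=4 -> lands@5:R; in-air after throw: [b1@4:L b2@5:R]
Beat 2 (L): throw ball3 h=1 -> lands@3:R; in-air after throw: [b3@3:R b1@4:L b2@5:R]
Beat 3 (R): throw ball3 h=3 -> lands@6:L; in-air after throw: [b1@4:L b2@5:R b3@6:L]
Beat 4 (L): throw ball1 h=4 -> lands@8:L; in-air after throw: [b2@5:R b3@6:L b1@8:L]
Beat 5 (R): throw ball2 h=4 -> lands@9:R; in-air after throw: [b3@6:L b1@8:L b2@9:R]
Beat 6 (L): throw ball3 h=1 -> lands@7:R; in-air after throw: [b3@7:R b1@8:L b2@9:R]
Beat 7 (R): throw ball3 h=3 -> lands@10:L; in-air after throw: [b1@8:L b2@9:R b3@10:L]
Beat 8 (L): throw ball1 h=4 -> lands@12:L; in-air after throw: [b2@9:R b3@10:L b1@12:L]
Beat 9 (R): throw ball2 h=4 -> lands@13:R; in-air after throw: [b3@10:L b1@12:L b2@13:R]
Ball 2: thrown@1 h=4 -> first land @5; rethrown@5 h=4 -> second land @9

Answer: 5 9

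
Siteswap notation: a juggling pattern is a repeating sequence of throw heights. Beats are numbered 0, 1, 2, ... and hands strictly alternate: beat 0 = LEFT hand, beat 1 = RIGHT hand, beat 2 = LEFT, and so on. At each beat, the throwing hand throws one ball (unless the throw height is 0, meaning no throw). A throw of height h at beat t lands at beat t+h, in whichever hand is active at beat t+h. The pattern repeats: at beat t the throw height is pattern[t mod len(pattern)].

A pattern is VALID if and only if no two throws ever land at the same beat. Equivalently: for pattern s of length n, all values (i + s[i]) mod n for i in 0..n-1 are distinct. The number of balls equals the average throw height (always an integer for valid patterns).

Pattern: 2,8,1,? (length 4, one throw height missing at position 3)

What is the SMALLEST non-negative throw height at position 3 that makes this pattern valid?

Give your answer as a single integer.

Answer: 1

Derivation:
i=0: (0 + 2) mod 4 = 2
i=1: (1 + 8) mod 4 = 1
i=2: (2 + 1) mod 4 = 3
i=3: s[i]=? (unknown)
Known residues: [1, 2, 3]; need a permutation of 0..3, so missing residue r = 0
Need (3 + s) mod 4 = 0; smallest s = (0 - 3) mod 4 = 1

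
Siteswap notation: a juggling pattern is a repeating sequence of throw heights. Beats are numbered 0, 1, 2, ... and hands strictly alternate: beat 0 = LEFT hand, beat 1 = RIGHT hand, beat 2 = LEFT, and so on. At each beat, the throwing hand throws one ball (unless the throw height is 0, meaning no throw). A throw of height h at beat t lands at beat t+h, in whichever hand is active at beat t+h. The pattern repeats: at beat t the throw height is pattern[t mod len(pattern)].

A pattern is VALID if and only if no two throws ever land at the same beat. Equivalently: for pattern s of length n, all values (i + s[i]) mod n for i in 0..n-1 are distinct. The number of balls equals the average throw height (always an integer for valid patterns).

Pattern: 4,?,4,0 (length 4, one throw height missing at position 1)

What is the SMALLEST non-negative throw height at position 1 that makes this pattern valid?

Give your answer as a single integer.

i=0: (0 + 4) mod 4 = 0
i=1: s[i]=? (unknown)
i=2: (2 + 4) mod 4 = 2
i=3: (3 + 0) mod 4 = 3
Known residues: [0, 2, 3]; need a permutation of 0..3, so missing residue r = 1
Need (1 + s) mod 4 = 1; smallest s = (1 - 1) mod 4 = 0

Answer: 0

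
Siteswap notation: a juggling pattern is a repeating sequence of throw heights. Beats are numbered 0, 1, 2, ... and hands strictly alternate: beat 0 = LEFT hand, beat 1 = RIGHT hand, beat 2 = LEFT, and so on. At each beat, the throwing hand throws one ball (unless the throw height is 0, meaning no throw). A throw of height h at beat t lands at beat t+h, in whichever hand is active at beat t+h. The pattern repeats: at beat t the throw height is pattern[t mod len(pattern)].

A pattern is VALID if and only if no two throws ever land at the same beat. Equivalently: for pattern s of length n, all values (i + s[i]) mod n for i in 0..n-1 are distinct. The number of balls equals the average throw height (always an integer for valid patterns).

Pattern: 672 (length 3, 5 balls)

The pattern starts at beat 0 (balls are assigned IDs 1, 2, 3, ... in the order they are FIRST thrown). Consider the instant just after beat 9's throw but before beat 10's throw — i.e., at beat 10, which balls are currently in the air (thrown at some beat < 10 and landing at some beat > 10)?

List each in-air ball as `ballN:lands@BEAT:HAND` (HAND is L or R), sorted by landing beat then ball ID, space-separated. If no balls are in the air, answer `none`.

Answer: ball3:lands@11:R ball1:lands@12:L ball5:lands@14:L ball4:lands@15:R

Derivation:
Beat 0 (L): throw ball1 h=6 -> lands@6:L; in-air after throw: [b1@6:L]
Beat 1 (R): throw ball2 h=7 -> lands@8:L; in-air after throw: [b1@6:L b2@8:L]
Beat 2 (L): throw ball3 h=2 -> lands@4:L; in-air after throw: [b3@4:L b1@6:L b2@8:L]
Beat 3 (R): throw ball4 h=6 -> lands@9:R; in-air after throw: [b3@4:L b1@6:L b2@8:L b4@9:R]
Beat 4 (L): throw ball3 h=7 -> lands@11:R; in-air after throw: [b1@6:L b2@8:L b4@9:R b3@11:R]
Beat 5 (R): throw ball5 h=2 -> lands@7:R; in-air after throw: [b1@6:L b5@7:R b2@8:L b4@9:R b3@11:R]
Beat 6 (L): throw ball1 h=6 -> lands@12:L; in-air after throw: [b5@7:R b2@8:L b4@9:R b3@11:R b1@12:L]
Beat 7 (R): throw ball5 h=7 -> lands@14:L; in-air after throw: [b2@8:L b4@9:R b3@11:R b1@12:L b5@14:L]
Beat 8 (L): throw ball2 h=2 -> lands@10:L; in-air after throw: [b4@9:R b2@10:L b3@11:R b1@12:L b5@14:L]
Beat 9 (R): throw ball4 h=6 -> lands@15:R; in-air after throw: [b2@10:L b3@11:R b1@12:L b5@14:L b4@15:R]
Beat 10 (L): throw ball2 h=7 -> lands@17:R; in-air after throw: [b3@11:R b1@12:L b5@14:L b4@15:R b2@17:R]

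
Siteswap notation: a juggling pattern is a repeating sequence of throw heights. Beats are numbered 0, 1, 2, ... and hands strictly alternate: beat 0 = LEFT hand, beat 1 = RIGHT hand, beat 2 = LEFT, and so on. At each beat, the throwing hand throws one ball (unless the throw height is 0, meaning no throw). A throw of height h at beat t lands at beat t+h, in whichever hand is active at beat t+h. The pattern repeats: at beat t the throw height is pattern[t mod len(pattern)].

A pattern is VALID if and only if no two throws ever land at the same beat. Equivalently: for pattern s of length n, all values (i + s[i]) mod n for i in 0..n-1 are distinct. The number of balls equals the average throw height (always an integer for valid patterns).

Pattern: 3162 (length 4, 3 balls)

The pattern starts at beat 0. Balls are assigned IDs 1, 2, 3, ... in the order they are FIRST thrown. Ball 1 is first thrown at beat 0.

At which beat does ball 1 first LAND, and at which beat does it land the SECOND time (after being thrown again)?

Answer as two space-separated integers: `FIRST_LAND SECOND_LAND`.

Beat 0 (L): throw ball1 h=3 -> lands@3:R; in-air after throw: [b1@3:R]
Beat 1 (R): throw ball2 h=1 -> lands@2:L; in-air after throw: [b2@2:L b1@3:R]
Beat 2 (L): throw ball2 h=6 -> lands@8:L; in-air after throw: [b1@3:R b2@8:L]
Beat 3 (R): throw ball1 h=2 -> lands@5:R; in-air after throw: [b1@5:R b2@8:L]
Beat 4 (L): throw ball3 h=3 -> lands@7:R; in-air after throw: [b1@5:R b3@7:R b2@8:L]
Beat 5 (R): throw ball1 h=1 -> lands@6:L; in-air after throw: [b1@6:L b3@7:R b2@8:L]
Ball 1: thrown@0 h=3 -> first land @3; rethrown@3 h=2 -> second land @5

Answer: 3 5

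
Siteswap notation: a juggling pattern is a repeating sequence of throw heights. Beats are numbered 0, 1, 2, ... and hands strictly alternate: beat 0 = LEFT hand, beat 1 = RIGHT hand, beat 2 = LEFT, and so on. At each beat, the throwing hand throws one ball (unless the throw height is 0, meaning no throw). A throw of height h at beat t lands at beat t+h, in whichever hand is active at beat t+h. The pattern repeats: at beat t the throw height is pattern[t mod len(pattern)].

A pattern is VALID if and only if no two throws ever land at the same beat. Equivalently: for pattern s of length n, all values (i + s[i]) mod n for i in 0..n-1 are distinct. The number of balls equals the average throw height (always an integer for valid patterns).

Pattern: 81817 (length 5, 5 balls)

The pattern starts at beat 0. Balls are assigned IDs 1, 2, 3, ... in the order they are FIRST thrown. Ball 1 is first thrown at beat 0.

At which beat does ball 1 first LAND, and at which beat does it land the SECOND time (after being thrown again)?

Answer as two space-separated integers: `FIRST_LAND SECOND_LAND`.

Answer: 8 9

Derivation:
Beat 0 (L): throw ball1 h=8 -> lands@8:L; in-air after throw: [b1@8:L]
Beat 1 (R): throw ball2 h=1 -> lands@2:L; in-air after throw: [b2@2:L b1@8:L]
Beat 2 (L): throw ball2 h=8 -> lands@10:L; in-air after throw: [b1@8:L b2@10:L]
Beat 3 (R): throw ball3 h=1 -> lands@4:L; in-air after throw: [b3@4:L b1@8:L b2@10:L]
Beat 4 (L): throw ball3 h=7 -> lands@11:R; in-air after throw: [b1@8:L b2@10:L b3@11:R]
Beat 5 (R): throw ball4 h=8 -> lands@13:R; in-air after throw: [b1@8:L b2@10:L b3@11:R b4@13:R]
Beat 6 (L): throw ball5 h=1 -> lands@7:R; in-air after throw: [b5@7:R b1@8:L b2@10:L b3@11:R b4@13:R]
Beat 7 (R): throw ball5 h=8 -> lands@15:R; in-air after throw: [b1@8:L b2@10:L b3@11:R b4@13:R b5@15:R]
Beat 8 (L): throw ball1 h=1 -> lands@9:R; in-air after throw: [b1@9:R b2@10:L b3@11:R b4@13:R b5@15:R]
Beat 9 (R): throw ball1 h=7 -> lands@16:L; in-air after throw: [b2@10:L b3@11:R b4@13:R b5@15:R b1@16:L]
Ball 1: thrown@0 h=8 -> first land @8; rethrown@8 h=1 -> second land @9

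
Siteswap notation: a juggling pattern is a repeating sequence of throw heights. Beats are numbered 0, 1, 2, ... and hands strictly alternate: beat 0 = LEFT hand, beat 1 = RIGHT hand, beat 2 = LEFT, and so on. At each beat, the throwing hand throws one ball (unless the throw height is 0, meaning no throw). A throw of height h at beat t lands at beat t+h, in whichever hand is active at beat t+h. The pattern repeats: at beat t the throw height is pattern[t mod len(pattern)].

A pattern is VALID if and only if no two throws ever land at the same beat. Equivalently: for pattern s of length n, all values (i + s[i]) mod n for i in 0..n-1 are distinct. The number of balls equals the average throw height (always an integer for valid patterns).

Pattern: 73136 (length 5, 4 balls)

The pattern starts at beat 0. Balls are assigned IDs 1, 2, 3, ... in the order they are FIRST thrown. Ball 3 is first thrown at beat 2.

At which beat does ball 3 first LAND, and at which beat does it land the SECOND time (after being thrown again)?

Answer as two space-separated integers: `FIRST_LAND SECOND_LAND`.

Answer: 3 6

Derivation:
Beat 0 (L): throw ball1 h=7 -> lands@7:R; in-air after throw: [b1@7:R]
Beat 1 (R): throw ball2 h=3 -> lands@4:L; in-air after throw: [b2@4:L b1@7:R]
Beat 2 (L): throw ball3 h=1 -> lands@3:R; in-air after throw: [b3@3:R b2@4:L b1@7:R]
Beat 3 (R): throw ball3 h=3 -> lands@6:L; in-air after throw: [b2@4:L b3@6:L b1@7:R]
Beat 4 (L): throw ball2 h=6 -> lands@10:L; in-air after throw: [b3@6:L b1@7:R b2@10:L]
Beat 5 (R): throw ball4 h=7 -> lands@12:L; in-air after throw: [b3@6:L b1@7:R b2@10:L b4@12:L]
Beat 6 (L): throw ball3 h=3 -> lands@9:R; in-air after throw: [b1@7:R b3@9:R b2@10:L b4@12:L]
Ball 3: thrown@2 h=1 -> first land @3; rethrown@3 h=3 -> second land @6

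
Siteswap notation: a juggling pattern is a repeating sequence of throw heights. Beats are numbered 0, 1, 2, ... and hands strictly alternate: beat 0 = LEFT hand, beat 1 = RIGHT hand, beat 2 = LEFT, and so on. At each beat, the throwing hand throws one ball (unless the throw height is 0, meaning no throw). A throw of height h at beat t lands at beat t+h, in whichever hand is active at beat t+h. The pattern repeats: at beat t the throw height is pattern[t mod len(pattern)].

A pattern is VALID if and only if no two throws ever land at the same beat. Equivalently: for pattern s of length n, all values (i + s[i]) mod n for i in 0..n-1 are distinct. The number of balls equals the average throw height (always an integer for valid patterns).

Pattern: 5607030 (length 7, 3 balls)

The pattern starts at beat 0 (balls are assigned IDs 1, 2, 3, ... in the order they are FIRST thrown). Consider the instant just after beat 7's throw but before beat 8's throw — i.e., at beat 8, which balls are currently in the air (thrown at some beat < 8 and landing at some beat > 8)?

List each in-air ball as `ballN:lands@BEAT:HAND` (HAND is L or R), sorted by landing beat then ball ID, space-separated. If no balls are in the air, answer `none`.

Beat 0 (L): throw ball1 h=5 -> lands@5:R; in-air after throw: [b1@5:R]
Beat 1 (R): throw ball2 h=6 -> lands@7:R; in-air after throw: [b1@5:R b2@7:R]
Beat 3 (R): throw ball3 h=7 -> lands@10:L; in-air after throw: [b1@5:R b2@7:R b3@10:L]
Beat 5 (R): throw ball1 h=3 -> lands@8:L; in-air after throw: [b2@7:R b1@8:L b3@10:L]
Beat 7 (R): throw ball2 h=5 -> lands@12:L; in-air after throw: [b1@8:L b3@10:L b2@12:L]
Beat 8 (L): throw ball1 h=6 -> lands@14:L; in-air after throw: [b3@10:L b2@12:L b1@14:L]

Answer: ball3:lands@10:L ball2:lands@12:L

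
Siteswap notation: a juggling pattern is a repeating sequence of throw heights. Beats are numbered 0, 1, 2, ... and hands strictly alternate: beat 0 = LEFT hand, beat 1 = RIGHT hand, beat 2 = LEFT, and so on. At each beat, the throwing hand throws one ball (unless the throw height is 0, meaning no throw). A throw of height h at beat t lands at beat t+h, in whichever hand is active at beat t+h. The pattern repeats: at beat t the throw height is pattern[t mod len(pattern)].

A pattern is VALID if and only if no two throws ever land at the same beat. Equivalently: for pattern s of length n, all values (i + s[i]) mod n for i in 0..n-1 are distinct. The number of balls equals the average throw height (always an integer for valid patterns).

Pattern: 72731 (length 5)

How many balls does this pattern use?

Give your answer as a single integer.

Answer: 4

Derivation:
Pattern = [7, 2, 7, 3, 1], length n = 5
  position 0: throw height = 7, running sum = 7
  position 1: throw height = 2, running sum = 9
  position 2: throw height = 7, running sum = 16
  position 3: throw height = 3, running sum = 19
  position 4: throw height = 1, running sum = 20
Total sum = 20; balls = sum / n = 20 / 5 = 4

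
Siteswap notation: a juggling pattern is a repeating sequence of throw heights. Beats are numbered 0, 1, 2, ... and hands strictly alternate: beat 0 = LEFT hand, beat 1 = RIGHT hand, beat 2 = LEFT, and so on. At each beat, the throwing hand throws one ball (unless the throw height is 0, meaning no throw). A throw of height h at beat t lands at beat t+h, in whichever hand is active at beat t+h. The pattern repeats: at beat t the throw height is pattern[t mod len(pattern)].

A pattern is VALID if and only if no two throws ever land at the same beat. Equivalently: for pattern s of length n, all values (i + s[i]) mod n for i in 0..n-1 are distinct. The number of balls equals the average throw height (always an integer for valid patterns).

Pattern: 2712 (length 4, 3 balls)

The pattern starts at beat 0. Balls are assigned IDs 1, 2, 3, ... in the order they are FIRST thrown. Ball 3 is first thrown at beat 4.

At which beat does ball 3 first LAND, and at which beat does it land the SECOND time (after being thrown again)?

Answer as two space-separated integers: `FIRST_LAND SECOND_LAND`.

Beat 0 (L): throw ball1 h=2 -> lands@2:L; in-air after throw: [b1@2:L]
Beat 1 (R): throw ball2 h=7 -> lands@8:L; in-air after throw: [b1@2:L b2@8:L]
Beat 2 (L): throw ball1 h=1 -> lands@3:R; in-air after throw: [b1@3:R b2@8:L]
Beat 3 (R): throw ball1 h=2 -> lands@5:R; in-air after throw: [b1@5:R b2@8:L]
Beat 4 (L): throw ball3 h=2 -> lands@6:L; in-air after throw: [b1@5:R b3@6:L b2@8:L]
Beat 5 (R): throw ball1 h=7 -> lands@12:L; in-air after throw: [b3@6:L b2@8:L b1@12:L]
Beat 6 (L): throw ball3 h=1 -> lands@7:R; in-air after throw: [b3@7:R b2@8:L b1@12:L]
Beat 7 (R): throw ball3 h=2 -> lands@9:R; in-air after throw: [b2@8:L b3@9:R b1@12:L]
Ball 3: thrown@4 h=2 -> first land @6; rethrown@6 h=1 -> second land @7

Answer: 6 7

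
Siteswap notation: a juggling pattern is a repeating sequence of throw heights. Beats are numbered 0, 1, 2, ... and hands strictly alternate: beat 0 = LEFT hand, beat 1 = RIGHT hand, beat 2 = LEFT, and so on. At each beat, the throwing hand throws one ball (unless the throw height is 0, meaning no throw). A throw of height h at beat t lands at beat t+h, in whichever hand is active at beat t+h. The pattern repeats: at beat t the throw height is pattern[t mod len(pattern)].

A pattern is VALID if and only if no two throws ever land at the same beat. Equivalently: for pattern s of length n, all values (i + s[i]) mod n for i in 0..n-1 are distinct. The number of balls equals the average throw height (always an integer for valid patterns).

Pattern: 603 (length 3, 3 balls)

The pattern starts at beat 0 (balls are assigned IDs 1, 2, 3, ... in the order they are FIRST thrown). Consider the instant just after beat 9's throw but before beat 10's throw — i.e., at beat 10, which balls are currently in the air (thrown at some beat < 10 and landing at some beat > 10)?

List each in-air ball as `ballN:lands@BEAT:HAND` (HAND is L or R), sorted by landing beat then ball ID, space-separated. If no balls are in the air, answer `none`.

Answer: ball2:lands@11:R ball1:lands@12:L ball3:lands@15:R

Derivation:
Beat 0 (L): throw ball1 h=6 -> lands@6:L; in-air after throw: [b1@6:L]
Beat 2 (L): throw ball2 h=3 -> lands@5:R; in-air after throw: [b2@5:R b1@6:L]
Beat 3 (R): throw ball3 h=6 -> lands@9:R; in-air after throw: [b2@5:R b1@6:L b3@9:R]
Beat 5 (R): throw ball2 h=3 -> lands@8:L; in-air after throw: [b1@6:L b2@8:L b3@9:R]
Beat 6 (L): throw ball1 h=6 -> lands@12:L; in-air after throw: [b2@8:L b3@9:R b1@12:L]
Beat 8 (L): throw ball2 h=3 -> lands@11:R; in-air after throw: [b3@9:R b2@11:R b1@12:L]
Beat 9 (R): throw ball3 h=6 -> lands@15:R; in-air after throw: [b2@11:R b1@12:L b3@15:R]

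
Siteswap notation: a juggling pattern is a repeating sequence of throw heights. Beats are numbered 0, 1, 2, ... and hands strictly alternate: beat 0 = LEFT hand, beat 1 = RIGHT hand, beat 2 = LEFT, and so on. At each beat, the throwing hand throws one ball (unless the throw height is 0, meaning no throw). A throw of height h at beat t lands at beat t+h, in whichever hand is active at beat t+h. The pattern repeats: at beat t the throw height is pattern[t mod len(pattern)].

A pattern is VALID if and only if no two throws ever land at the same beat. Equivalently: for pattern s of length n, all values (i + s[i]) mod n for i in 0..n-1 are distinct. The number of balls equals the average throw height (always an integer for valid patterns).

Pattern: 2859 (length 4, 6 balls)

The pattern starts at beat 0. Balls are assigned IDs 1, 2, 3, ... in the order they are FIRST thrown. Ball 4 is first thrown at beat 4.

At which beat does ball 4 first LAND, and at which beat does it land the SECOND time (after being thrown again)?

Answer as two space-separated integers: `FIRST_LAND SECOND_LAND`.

Answer: 6 11

Derivation:
Beat 0 (L): throw ball1 h=2 -> lands@2:L; in-air after throw: [b1@2:L]
Beat 1 (R): throw ball2 h=8 -> lands@9:R; in-air after throw: [b1@2:L b2@9:R]
Beat 2 (L): throw ball1 h=5 -> lands@7:R; in-air after throw: [b1@7:R b2@9:R]
Beat 3 (R): throw ball3 h=9 -> lands@12:L; in-air after throw: [b1@7:R b2@9:R b3@12:L]
Beat 4 (L): throw ball4 h=2 -> lands@6:L; in-air after throw: [b4@6:L b1@7:R b2@9:R b3@12:L]
Beat 5 (R): throw ball5 h=8 -> lands@13:R; in-air after throw: [b4@6:L b1@7:R b2@9:R b3@12:L b5@13:R]
Beat 6 (L): throw ball4 h=5 -> lands@11:R; in-air after throw: [b1@7:R b2@9:R b4@11:R b3@12:L b5@13:R]
Beat 7 (R): throw ball1 h=9 -> lands@16:L; in-air after throw: [b2@9:R b4@11:R b3@12:L b5@13:R b1@16:L]
Beat 8 (L): throw ball6 h=2 -> lands@10:L; in-air after throw: [b2@9:R b6@10:L b4@11:R b3@12:L b5@13:R b1@16:L]
Beat 9 (R): throw ball2 h=8 -> lands@17:R; in-air after throw: [b6@10:L b4@11:R b3@12:L b5@13:R b1@16:L b2@17:R]
Beat 10 (L): throw ball6 h=5 -> lands@15:R; in-air after throw: [b4@11:R b3@12:L b5@13:R b6@15:R b1@16:L b2@17:R]
Beat 11 (R): throw ball4 h=9 -> lands@20:L; in-air after throw: [b3@12:L b5@13:R b6@15:R b1@16:L b2@17:R b4@20:L]
Ball 4: thrown@4 h=2 -> first land @6; rethrown@6 h=5 -> second land @11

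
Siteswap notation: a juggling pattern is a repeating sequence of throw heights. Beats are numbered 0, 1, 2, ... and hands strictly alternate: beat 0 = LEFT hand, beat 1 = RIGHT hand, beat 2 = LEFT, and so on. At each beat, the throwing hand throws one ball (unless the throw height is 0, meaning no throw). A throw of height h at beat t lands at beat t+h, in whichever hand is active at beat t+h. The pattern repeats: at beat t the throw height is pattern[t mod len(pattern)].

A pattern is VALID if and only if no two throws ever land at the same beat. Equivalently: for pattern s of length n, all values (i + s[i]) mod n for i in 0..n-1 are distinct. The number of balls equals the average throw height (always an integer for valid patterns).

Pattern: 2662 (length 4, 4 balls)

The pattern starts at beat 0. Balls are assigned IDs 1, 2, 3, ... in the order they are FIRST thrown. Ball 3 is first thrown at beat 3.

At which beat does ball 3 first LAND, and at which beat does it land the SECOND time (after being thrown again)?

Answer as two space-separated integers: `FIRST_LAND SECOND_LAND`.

Answer: 5 11

Derivation:
Beat 0 (L): throw ball1 h=2 -> lands@2:L; in-air after throw: [b1@2:L]
Beat 1 (R): throw ball2 h=6 -> lands@7:R; in-air after throw: [b1@2:L b2@7:R]
Beat 2 (L): throw ball1 h=6 -> lands@8:L; in-air after throw: [b2@7:R b1@8:L]
Beat 3 (R): throw ball3 h=2 -> lands@5:R; in-air after throw: [b3@5:R b2@7:R b1@8:L]
Beat 4 (L): throw ball4 h=2 -> lands@6:L; in-air after throw: [b3@5:R b4@6:L b2@7:R b1@8:L]
Beat 5 (R): throw ball3 h=6 -> lands@11:R; in-air after throw: [b4@6:L b2@7:R b1@8:L b3@11:R]
Beat 6 (L): throw ball4 h=6 -> lands@12:L; in-air after throw: [b2@7:R b1@8:L b3@11:R b4@12:L]
Beat 7 (R): throw ball2 h=2 -> lands@9:R; in-air after throw: [b1@8:L b2@9:R b3@11:R b4@12:L]
Beat 8 (L): throw ball1 h=2 -> lands@10:L; in-air after throw: [b2@9:R b1@10:L b3@11:R b4@12:L]
Beat 9 (R): throw ball2 h=6 -> lands@15:R; in-air after throw: [b1@10:L b3@11:R b4@12:L b2@15:R]
Beat 10 (L): throw ball1 h=6 -> lands@16:L; in-air after throw: [b3@11:R b4@12:L b2@15:R b1@16:L]
Beat 11 (R): throw ball3 h=2 -> lands@13:R; in-air after throw: [b4@12:L b3@13:R b2@15:R b1@16:L]
Ball 3: thrown@3 h=2 -> first land @5; rethrown@5 h=6 -> second land @11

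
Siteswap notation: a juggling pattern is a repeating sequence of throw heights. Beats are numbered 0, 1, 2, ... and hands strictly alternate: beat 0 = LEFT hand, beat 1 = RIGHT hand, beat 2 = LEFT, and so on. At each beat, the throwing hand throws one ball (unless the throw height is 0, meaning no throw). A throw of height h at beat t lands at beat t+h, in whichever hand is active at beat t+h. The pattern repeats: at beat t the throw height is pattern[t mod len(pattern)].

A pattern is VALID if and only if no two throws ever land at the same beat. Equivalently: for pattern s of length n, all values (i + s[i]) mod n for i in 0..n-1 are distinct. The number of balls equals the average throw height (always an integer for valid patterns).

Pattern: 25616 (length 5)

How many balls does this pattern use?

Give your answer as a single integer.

Pattern = [2, 5, 6, 1, 6], length n = 5
  position 0: throw height = 2, running sum = 2
  position 1: throw height = 5, running sum = 7
  position 2: throw height = 6, running sum = 13
  position 3: throw height = 1, running sum = 14
  position 4: throw height = 6, running sum = 20
Total sum = 20; balls = sum / n = 20 / 5 = 4

Answer: 4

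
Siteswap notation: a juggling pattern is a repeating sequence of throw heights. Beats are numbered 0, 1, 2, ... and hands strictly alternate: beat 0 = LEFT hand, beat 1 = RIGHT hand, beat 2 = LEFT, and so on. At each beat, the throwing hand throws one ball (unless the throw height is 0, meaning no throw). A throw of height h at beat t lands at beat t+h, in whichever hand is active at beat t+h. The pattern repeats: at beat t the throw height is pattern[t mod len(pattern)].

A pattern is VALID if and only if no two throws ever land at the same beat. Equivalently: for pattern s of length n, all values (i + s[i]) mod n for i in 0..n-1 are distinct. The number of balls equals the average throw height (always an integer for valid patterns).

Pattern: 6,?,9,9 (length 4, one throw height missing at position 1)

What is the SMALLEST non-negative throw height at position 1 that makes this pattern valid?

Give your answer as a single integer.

i=0: (0 + 6) mod 4 = 2
i=1: s[i]=? (unknown)
i=2: (2 + 9) mod 4 = 3
i=3: (3 + 9) mod 4 = 0
Known residues: [0, 2, 3]; need a permutation of 0..3, so missing residue r = 1
Need (1 + s) mod 4 = 1; smallest s = (1 - 1) mod 4 = 0

Answer: 0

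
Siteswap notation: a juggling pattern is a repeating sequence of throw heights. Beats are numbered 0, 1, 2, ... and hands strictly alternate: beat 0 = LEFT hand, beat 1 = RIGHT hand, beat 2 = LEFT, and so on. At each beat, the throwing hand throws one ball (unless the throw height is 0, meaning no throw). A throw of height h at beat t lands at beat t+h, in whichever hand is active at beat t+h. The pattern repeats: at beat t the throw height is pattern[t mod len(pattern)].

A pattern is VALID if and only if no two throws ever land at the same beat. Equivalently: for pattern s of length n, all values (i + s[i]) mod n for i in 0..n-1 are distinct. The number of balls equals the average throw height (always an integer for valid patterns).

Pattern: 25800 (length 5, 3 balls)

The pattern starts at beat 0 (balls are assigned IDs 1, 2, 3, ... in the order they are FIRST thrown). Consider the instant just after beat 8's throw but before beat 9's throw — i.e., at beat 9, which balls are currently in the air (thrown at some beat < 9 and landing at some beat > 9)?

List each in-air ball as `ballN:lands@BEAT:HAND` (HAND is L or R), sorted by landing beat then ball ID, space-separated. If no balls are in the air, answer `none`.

Beat 0 (L): throw ball1 h=2 -> lands@2:L; in-air after throw: [b1@2:L]
Beat 1 (R): throw ball2 h=5 -> lands@6:L; in-air after throw: [b1@2:L b2@6:L]
Beat 2 (L): throw ball1 h=8 -> lands@10:L; in-air after throw: [b2@6:L b1@10:L]
Beat 5 (R): throw ball3 h=2 -> lands@7:R; in-air after throw: [b2@6:L b3@7:R b1@10:L]
Beat 6 (L): throw ball2 h=5 -> lands@11:R; in-air after throw: [b3@7:R b1@10:L b2@11:R]
Beat 7 (R): throw ball3 h=8 -> lands@15:R; in-air after throw: [b1@10:L b2@11:R b3@15:R]

Answer: ball1:lands@10:L ball2:lands@11:R ball3:lands@15:R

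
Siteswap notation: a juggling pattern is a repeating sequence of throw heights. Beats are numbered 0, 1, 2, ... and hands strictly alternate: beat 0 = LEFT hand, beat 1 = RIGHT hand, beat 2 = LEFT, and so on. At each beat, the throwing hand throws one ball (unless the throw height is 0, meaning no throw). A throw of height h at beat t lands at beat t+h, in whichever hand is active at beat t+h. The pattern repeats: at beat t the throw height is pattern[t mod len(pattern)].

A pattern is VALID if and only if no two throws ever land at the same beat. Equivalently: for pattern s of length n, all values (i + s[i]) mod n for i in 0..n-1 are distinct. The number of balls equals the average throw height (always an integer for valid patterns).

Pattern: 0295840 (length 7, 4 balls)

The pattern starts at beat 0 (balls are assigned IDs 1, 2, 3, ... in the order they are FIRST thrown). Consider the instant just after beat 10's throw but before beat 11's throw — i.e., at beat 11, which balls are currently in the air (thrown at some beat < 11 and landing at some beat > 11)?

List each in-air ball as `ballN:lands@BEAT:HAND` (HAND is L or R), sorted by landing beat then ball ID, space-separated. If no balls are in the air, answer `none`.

Answer: ball3:lands@12:L ball1:lands@15:R ball4:lands@18:L

Derivation:
Beat 1 (R): throw ball1 h=2 -> lands@3:R; in-air after throw: [b1@3:R]
Beat 2 (L): throw ball2 h=9 -> lands@11:R; in-air after throw: [b1@3:R b2@11:R]
Beat 3 (R): throw ball1 h=5 -> lands@8:L; in-air after throw: [b1@8:L b2@11:R]
Beat 4 (L): throw ball3 h=8 -> lands@12:L; in-air after throw: [b1@8:L b2@11:R b3@12:L]
Beat 5 (R): throw ball4 h=4 -> lands@9:R; in-air after throw: [b1@8:L b4@9:R b2@11:R b3@12:L]
Beat 8 (L): throw ball1 h=2 -> lands@10:L; in-air after throw: [b4@9:R b1@10:L b2@11:R b3@12:L]
Beat 9 (R): throw ball4 h=9 -> lands@18:L; in-air after throw: [b1@10:L b2@11:R b3@12:L b4@18:L]
Beat 10 (L): throw ball1 h=5 -> lands@15:R; in-air after throw: [b2@11:R b3@12:L b1@15:R b4@18:L]
Beat 11 (R): throw ball2 h=8 -> lands@19:R; in-air after throw: [b3@12:L b1@15:R b4@18:L b2@19:R]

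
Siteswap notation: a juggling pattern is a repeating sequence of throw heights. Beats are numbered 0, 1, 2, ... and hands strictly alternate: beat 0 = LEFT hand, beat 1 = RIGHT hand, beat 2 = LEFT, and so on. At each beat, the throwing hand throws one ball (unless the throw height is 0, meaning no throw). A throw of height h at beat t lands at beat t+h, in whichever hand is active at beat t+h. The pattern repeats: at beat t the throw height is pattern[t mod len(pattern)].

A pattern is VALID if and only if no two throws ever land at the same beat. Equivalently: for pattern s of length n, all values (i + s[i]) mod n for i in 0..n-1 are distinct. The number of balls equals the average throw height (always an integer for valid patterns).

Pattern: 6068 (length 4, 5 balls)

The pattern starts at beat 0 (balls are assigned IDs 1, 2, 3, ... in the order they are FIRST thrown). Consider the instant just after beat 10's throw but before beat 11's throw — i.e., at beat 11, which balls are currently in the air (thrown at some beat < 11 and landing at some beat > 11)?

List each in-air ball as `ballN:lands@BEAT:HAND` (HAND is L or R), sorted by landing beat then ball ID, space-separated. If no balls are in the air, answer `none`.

Answer: ball1:lands@12:L ball2:lands@14:L ball5:lands@15:R ball4:lands@16:L

Derivation:
Beat 0 (L): throw ball1 h=6 -> lands@6:L; in-air after throw: [b1@6:L]
Beat 2 (L): throw ball2 h=6 -> lands@8:L; in-air after throw: [b1@6:L b2@8:L]
Beat 3 (R): throw ball3 h=8 -> lands@11:R; in-air after throw: [b1@6:L b2@8:L b3@11:R]
Beat 4 (L): throw ball4 h=6 -> lands@10:L; in-air after throw: [b1@6:L b2@8:L b4@10:L b3@11:R]
Beat 6 (L): throw ball1 h=6 -> lands@12:L; in-air after throw: [b2@8:L b4@10:L b3@11:R b1@12:L]
Beat 7 (R): throw ball5 h=8 -> lands@15:R; in-air after throw: [b2@8:L b4@10:L b3@11:R b1@12:L b5@15:R]
Beat 8 (L): throw ball2 h=6 -> lands@14:L; in-air after throw: [b4@10:L b3@11:R b1@12:L b2@14:L b5@15:R]
Beat 10 (L): throw ball4 h=6 -> lands@16:L; in-air after throw: [b3@11:R b1@12:L b2@14:L b5@15:R b4@16:L]
Beat 11 (R): throw ball3 h=8 -> lands@19:R; in-air after throw: [b1@12:L b2@14:L b5@15:R b4@16:L b3@19:R]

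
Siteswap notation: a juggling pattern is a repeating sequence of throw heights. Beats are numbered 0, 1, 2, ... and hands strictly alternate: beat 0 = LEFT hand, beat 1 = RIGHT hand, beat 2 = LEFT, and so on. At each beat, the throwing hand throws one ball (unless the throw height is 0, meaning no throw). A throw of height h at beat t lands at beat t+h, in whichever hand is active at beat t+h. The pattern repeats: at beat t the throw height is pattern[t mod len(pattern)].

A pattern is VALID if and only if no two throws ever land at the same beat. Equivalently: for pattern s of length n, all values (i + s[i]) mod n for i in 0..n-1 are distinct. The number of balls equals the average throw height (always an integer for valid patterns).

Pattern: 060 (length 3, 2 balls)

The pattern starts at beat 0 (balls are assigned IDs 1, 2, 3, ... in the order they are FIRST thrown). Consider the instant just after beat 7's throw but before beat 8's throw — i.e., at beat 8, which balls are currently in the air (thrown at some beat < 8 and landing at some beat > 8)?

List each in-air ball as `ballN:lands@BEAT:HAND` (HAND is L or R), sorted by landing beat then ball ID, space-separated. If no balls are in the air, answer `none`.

Answer: ball2:lands@10:L ball1:lands@13:R

Derivation:
Beat 1 (R): throw ball1 h=6 -> lands@7:R; in-air after throw: [b1@7:R]
Beat 4 (L): throw ball2 h=6 -> lands@10:L; in-air after throw: [b1@7:R b2@10:L]
Beat 7 (R): throw ball1 h=6 -> lands@13:R; in-air after throw: [b2@10:L b1@13:R]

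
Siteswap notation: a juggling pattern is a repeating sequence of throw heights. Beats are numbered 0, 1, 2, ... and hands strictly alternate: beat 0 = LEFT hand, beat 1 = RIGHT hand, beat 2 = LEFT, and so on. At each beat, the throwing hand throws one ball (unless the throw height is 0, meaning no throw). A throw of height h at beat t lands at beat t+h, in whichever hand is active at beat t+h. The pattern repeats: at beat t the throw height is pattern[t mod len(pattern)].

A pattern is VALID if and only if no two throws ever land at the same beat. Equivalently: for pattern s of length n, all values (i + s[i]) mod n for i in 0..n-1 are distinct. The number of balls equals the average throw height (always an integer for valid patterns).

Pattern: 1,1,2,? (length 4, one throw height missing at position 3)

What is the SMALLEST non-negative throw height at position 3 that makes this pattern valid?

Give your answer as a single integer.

i=0: (0 + 1) mod 4 = 1
i=1: (1 + 1) mod 4 = 2
i=2: (2 + 2) mod 4 = 0
i=3: s[i]=? (unknown)
Known residues: [0, 1, 2]; need a permutation of 0..3, so missing residue r = 3
Need (3 + s) mod 4 = 3; smallest s = (3 - 3) mod 4 = 0

Answer: 0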